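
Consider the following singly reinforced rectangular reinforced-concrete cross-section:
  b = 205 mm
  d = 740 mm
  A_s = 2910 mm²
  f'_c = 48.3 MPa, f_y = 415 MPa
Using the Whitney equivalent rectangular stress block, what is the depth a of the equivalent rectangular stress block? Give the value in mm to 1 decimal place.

a ≈ 143.5 mm

T = A_s f_y = 2910 × 415 = 1207650 N = 1207.65 kN.
Setting C = 0.85 f'_c a b equal to T: a = 1207650/(0.85 × 48.3 × 205) = 143.5 mm.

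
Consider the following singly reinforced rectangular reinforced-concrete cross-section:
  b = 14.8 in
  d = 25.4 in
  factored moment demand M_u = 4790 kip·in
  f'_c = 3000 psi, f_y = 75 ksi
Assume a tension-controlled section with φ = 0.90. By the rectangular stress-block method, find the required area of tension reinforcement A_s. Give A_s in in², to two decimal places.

A_s ≈ 3.19 in²

M_n = M_u/φ = 4790/0.90 = 5322.22 kip·in.
From M_n = 0.85 f'_c a b (d − a/2):
a = d − √(d² − 2M_n/(0.85 f'_c b)) = 25.4 − √(25.4² − 2 × 5322.22/(0.85 × 3 × 14.8)) = 6.344 in.
A_s = 0.85 f'_c a b / f_y = 0.85 × 3 × 6.344 × 14.8 / 75 = 3.192 in².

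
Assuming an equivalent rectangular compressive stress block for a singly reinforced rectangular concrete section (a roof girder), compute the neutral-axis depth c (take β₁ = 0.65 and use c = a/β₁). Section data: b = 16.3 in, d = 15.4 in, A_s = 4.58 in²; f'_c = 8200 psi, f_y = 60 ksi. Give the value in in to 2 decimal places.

c ≈ 3.72 in

T = A_s f_y = 4.58 × 60 = 274.8 kips.
a = T/(0.85 f'_c b) = 274.8/(0.85 × 8.2 × 16.3) = 2.4188 in.
With β₁ = 0.65, c = a/β₁ = 2.4188/0.65 = 3.72 in.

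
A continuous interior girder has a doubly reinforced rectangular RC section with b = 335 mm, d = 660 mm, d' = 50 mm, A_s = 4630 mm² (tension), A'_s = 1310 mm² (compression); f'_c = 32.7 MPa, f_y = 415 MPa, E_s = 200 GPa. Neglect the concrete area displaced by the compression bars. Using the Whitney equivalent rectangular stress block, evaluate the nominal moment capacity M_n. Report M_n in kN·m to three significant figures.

Assume both tension and compression steel yield.
Net tension couple steel: A_s − A'_s = 3320 mm².
a = (A_s − A'_s) f_y / (0.85 f'_c b) = 1377800/(0.85 × 32.7 × 335) = 147.97 mm.
c = a/β₁ = 147.97/0.816 = 181.34 mm; ε'_s = 0.003(c − d')/c = 0.0022 ≥ f_y/E_s = 0.0021, so compression steel does yield.
M_n = (A_s − A'_s) f_y (d − a/2) + A'_s f_y (d − d') = [1377800 × (660 − 73.985) + 543650 × (660 − 50)] × 10⁻⁶ = 807.41 + 331.63 = 1139.04 kN·m.

M_n ≈ 1140 kN·m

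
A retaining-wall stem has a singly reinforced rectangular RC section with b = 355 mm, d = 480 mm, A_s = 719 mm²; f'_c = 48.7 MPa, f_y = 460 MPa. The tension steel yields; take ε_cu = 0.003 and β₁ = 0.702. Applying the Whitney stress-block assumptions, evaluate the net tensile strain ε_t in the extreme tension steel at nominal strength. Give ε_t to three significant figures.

a = A_s f_y/(0.85 f'_c b) = 22.51 mm.
β₁ = 0.702, so c = a/β₁ = 22.51/0.702 = 32.07 mm.
From the linear strain diagram with ε_cu = 0.003: ε_t = 0.003 (d − c)/c = 0.003 × (480 − 32.07)/32.07 = 0.0419.
Since ε_t ≥ 0.005, the section is tension-controlled.

ε_t ≈ 0.0419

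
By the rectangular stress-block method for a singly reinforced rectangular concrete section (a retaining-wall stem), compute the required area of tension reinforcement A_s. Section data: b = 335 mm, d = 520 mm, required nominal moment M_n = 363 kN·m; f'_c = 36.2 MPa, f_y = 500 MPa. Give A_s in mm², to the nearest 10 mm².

A_s ≈ 1500 mm²

With M_n = 0.85 f'_c a b (d − a/2), solve the quadratic for a:
a = d − √(d² − 2M_n/(0.85 f'_c b)) = 520 − √(520² − 2 × 363×10⁶/(0.85 × 36.2 × 335)) = 72.82 mm.
A_s = 0.85 f'_c a b / f_y = 0.85 × 36.2 × 72.82 × 335 / 500 = 1501.2 mm².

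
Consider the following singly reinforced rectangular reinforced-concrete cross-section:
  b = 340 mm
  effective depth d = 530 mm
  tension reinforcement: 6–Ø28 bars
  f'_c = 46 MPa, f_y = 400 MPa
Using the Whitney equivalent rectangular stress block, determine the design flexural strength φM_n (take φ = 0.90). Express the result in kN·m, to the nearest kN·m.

A_s = 6 × 616 = 3696 mm².
T = A_s f_y = 3696 × 400 = 1478400 N = 1478.4 kN.
From C = T: a = T/(0.85 f'_c b) = 1478400/(0.85 × 46 × 340) = 111.21 mm.
M_n = T(d − a/2) = 1478.4 kN × (530 − 55.605) mm = 701.35 kN·m.
φM_n = 0.90 × 701.35 = 631.22 kN·m.

φM_n ≈ 631 kN·m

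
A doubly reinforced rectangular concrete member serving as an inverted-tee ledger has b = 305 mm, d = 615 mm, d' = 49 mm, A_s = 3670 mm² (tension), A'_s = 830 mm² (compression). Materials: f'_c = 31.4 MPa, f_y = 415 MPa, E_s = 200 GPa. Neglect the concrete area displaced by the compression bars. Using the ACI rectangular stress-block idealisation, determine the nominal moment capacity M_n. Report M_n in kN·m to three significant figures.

M_n ≈ 834 kN·m

Assume both tension and compression steel yield.
Net tension couple steel: A_s − A'_s = 2840 mm².
a = (A_s − A'_s) f_y / (0.85 f'_c b) = 1178600/(0.85 × 31.4 × 305) = 144.78 mm.
c = a/β₁ = 144.78/0.826 = 175.28 mm; ε'_s = 0.003(c − d')/c = 0.0022 ≥ f_y/E_s = 0.0021, so compression steel does yield.
M_n = (A_s − A'_s) f_y (d − a/2) + A'_s f_y (d − d') = [1178600 × (615 − 72.39) + 344450 × (615 − 49)] × 10⁻⁶ = 639.52 + 194.96 = 834.48 kN·m.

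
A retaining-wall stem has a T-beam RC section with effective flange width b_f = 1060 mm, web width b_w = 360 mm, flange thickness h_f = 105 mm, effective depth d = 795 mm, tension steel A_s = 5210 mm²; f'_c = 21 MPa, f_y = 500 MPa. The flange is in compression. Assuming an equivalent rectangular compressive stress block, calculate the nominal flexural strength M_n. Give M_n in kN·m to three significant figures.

Tension: T = A_s f_y = 5210 × 500 = 2605000 N.
Try a within the flange: a = T/(0.85 f'_c b_f) = 2605000/(0.85 × 21 × 1060) = 137.68 mm.
a = 137.68 > h_f = 105 mm: the block extends into the web. Split into flange-overhang and web parts.
C_f = 0.85 f'_c (b_f − b_w) h_f = 0.85 × 21 × (1060 − 360) × 105 = 1311975 N.
Remaining web compression depth: a_w = (T − C_f)/(0.85 f'_c b_w) = (2605000 − 1311975)/(0.85 × 21 × 360) = 201.22 mm.
M_n = C_f(d − h_f/2) + (T − C_f)(d − a_w/2) = 1311975 × (795 − 52.5) + 1293025 × (795 − 100.61) = 974.14 + 897.86 = 1872.00 × 10⁶ N·mm.
M_n = 1872.00 kN·m.

M_n ≈ 1870 kN·m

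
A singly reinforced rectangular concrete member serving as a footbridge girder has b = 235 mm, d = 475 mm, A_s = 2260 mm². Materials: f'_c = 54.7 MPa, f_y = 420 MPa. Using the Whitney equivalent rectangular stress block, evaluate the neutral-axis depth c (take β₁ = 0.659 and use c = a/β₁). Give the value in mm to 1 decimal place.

T = A_s f_y = 2260 × 420 = 949200 N = 949.2 kN.
Setting C = 0.85 f'_c a b equal to T: a = 949200/(0.85 × 54.7 × 235) = 86.873 mm.
With β₁ = 0.659, c = a/β₁ = 86.873/0.659 = 131.8 mm.

c ≈ 131.8 mm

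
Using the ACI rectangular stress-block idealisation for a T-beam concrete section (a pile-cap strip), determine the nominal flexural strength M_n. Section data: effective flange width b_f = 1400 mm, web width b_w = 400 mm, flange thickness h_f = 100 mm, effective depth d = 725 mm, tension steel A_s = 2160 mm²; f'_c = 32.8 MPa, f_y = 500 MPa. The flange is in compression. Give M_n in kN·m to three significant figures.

M_n ≈ 768 kN·m

Tension: T = A_s f_y = 2160 × 500 = 1080000 N.
Try a within the flange: a = T/(0.85 f'_c b_f) = 1080000/(0.85 × 32.8 × 1400) = 27.67 mm.
Since a = 27.67 ≤ h_f = 100 mm, the stress block lies entirely in the flange; analyse as a rectangular beam of width b_f.
M_n = T(d − a/2) = 1080000 × (725 − 13.835) = 768.06 × 10⁶ N·mm.
M_n = 768.06 kN·m.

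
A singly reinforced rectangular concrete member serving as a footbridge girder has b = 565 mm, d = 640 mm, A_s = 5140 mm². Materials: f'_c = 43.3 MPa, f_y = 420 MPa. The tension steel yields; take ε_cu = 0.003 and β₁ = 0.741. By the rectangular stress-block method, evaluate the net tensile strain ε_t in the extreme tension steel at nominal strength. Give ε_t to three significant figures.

a = A_s f_y/(0.85 f'_c b) = 103.81 mm.
β₁ = 0.741, so c = a/β₁ = 103.81/0.741 = 140.09 mm.
From the linear strain diagram with ε_cu = 0.003: ε_t = 0.003 (d − c)/c = 0.003 × (640 − 140.09)/140.09 = 0.0107.
Since ε_t ≥ 0.005, the section is tension-controlled.

ε_t ≈ 0.0107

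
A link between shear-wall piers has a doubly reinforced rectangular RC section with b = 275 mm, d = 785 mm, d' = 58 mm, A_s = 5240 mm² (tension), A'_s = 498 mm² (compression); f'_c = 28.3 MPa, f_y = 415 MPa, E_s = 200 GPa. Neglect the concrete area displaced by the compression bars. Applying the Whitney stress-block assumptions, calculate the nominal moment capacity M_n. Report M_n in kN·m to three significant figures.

M_n ≈ 1400 kN·m

Assume both tension and compression steel yield.
Net tension couple steel: A_s − A'_s = 4742 mm².
a = (A_s − A'_s) f_y / (0.85 f'_c b) = 1967930/(0.85 × 28.3 × 275) = 297.49 mm.
c = a/β₁ = 297.49/0.848 = 350.81 mm; ε'_s = 0.003(c − d')/c = 0.0025 ≥ f_y/E_s = 0.0021, so compression steel does yield.
M_n = (A_s − A'_s) f_y (d − a/2) + A'_s f_y (d − d') = [1967930 × (785 − 148.745) + 206670 × (785 − 58)] × 10⁻⁶ = 1252.11 + 150.25 = 1402.36 kN·m.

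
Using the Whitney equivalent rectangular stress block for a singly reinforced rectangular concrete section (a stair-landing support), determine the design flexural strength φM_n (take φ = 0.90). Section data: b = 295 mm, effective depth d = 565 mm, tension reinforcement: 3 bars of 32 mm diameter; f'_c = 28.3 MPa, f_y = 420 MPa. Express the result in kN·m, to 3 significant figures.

φM_n ≈ 450 kN·m

A_s = 3 × 804 = 2412 mm².
T = A_s f_y = 2412 × 420 = 1013040 N = 1013.04 kN.
From C = T: a = T/(0.85 f'_c b) = 1013040/(0.85 × 28.3 × 295) = 142.76 mm.
M_n = T(d − a/2) = 1013.04 kN × (565 − 71.38) mm = 500.06 kN·m.
φM_n = 0.90 × 500.06 = 450.05 kN·m.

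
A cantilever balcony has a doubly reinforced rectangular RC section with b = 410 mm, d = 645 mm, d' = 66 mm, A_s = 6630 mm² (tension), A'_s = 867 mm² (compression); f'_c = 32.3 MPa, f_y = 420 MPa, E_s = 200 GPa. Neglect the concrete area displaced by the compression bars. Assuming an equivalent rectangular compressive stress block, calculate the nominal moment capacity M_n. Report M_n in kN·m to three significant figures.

M_n ≈ 1510 kN·m

Assume both tension and compression steel yield.
Net tension couple steel: A_s − A'_s = 5763 mm².
a = (A_s − A'_s) f_y / (0.85 f'_c b) = 2420460/(0.85 × 32.3 × 410) = 215.03 mm.
c = a/β₁ = 215.03/0.819 = 262.55 mm; ε'_s = 0.003(c − d')/c = 0.0022 ≥ f_y/E_s = 0.0021, so compression steel does yield.
M_n = (A_s − A'_s) f_y (d − a/2) + A'_s f_y (d − d') = [2420460 × (645 − 107.515) + 364140 × (645 − 66)] × 10⁻⁶ = 1300.96 + 210.84 = 1511.80 kN·m.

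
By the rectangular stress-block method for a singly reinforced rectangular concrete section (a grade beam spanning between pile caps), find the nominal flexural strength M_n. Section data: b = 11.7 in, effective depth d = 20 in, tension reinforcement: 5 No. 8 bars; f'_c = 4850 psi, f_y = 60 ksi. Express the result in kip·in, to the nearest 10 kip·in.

A_s = 5 × 0.79 = 3.95 in².
T = A_s f_y = 3.95 × 60 = 237 kips.
a = T/(0.85 f'_c b) = 237/(0.85 × 4.85 × 11.7) = 4.914 in.
M_n = T(d − a/2) = 237 × (20 − 2.457) = 4157.7 kip·in.

M_n ≈ 4160 kip·in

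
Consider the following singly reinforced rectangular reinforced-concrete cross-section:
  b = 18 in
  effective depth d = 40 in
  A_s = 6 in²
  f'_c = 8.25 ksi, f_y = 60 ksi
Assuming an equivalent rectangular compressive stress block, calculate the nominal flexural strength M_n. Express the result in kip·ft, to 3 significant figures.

T = A_s f_y = 6 × 60 = 360 kips.
a = T/(0.85 f'_c b) = 360/(0.85 × 8.25 × 18) = 2.852 in.
M_n = T(d − a/2) = 360 × (40 − 1.426) = 13886.6 kip·in = 13886.6/12 = 1157.22 kip·ft.

M_n ≈ 1160 kip·ft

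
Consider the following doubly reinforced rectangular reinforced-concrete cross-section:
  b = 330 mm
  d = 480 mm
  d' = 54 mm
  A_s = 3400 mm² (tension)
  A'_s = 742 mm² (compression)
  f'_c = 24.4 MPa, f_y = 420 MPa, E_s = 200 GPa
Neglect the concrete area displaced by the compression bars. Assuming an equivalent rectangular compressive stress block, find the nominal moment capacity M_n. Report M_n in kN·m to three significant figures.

Assume both tension and compression steel yield.
Net tension couple steel: A_s − A'_s = 2658 mm².
a = (A_s − A'_s) f_y / (0.85 f'_c b) = 1116360/(0.85 × 24.4 × 330) = 163.11 mm.
c = a/β₁ = 163.11/0.85 = 191.89 mm; ε'_s = 0.003(c − d')/c = 0.0022 ≥ f_y/E_s = 0.0021, so compression steel does yield.
M_n = (A_s − A'_s) f_y (d − a/2) + A'_s f_y (d − d') = [1116360 × (480 − 81.555) + 311640 × (480 − 54)] × 10⁻⁶ = 444.81 + 132.76 = 577.57 kN·m.

M_n ≈ 578 kN·m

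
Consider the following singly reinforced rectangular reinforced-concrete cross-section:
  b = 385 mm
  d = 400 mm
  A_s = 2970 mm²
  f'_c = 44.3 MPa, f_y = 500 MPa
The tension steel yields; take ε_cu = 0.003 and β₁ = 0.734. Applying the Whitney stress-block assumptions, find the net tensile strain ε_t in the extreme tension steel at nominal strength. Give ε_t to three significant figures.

ε_t ≈ 0.00560

a = A_s f_y/(0.85 f'_c b) = 102.43 mm.
β₁ = 0.734, so c = a/β₁ = 102.43/0.734 = 139.55 mm.
From the linear strain diagram with ε_cu = 0.003: ε_t = 0.003 (d − c)/c = 0.003 × (400 − 139.55)/139.55 = 0.00560.
Since ε_t ≥ 0.005, the section is tension-controlled.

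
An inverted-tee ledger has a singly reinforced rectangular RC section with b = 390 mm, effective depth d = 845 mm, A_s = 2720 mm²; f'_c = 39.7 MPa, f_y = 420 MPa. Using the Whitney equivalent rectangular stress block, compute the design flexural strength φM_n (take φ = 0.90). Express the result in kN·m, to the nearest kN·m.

T = A_s f_y = 2720 × 420 = 1142400 N = 1142.4 kN.
From C = T: a = T/(0.85 f'_c b) = 1142400/(0.85 × 39.7 × 390) = 86.80 mm.
M_n = T(d − a/2) = 1142.4 kN × (845 − 43.4) mm = 915.75 kN·m.
φM_n = 0.90 × 915.75 = 824.18 kN·m.

φM_n ≈ 824 kN·m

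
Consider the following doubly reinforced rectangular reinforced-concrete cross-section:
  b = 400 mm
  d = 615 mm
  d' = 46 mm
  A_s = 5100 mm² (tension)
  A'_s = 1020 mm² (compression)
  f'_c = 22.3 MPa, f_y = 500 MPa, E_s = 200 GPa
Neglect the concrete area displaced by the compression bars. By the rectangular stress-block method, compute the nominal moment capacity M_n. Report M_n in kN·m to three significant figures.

Assume both tension and compression steel yield.
Net tension couple steel: A_s − A'_s = 4080 mm².
a = (A_s − A'_s) f_y / (0.85 f'_c b) = 2040000/(0.85 × 22.3 × 400) = 269.06 mm.
c = a/β₁ = 269.06/0.85 = 316.54 mm; ε'_s = 0.003(c − d')/c = 0.0026 ≥ f_y/E_s = 0.0025, so compression steel does yield.
M_n = (A_s − A'_s) f_y (d − a/2) + A'_s f_y (d − d') = [2040000 × (615 − 134.53) + 510000 × (615 − 46)] × 10⁻⁶ = 980.16 + 290.19 = 1270.35 kN·m.

M_n ≈ 1270 kN·m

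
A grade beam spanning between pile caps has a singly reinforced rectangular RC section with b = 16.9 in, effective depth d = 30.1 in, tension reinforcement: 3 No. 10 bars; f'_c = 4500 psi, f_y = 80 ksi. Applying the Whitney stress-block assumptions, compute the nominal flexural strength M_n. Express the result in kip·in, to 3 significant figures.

M_n ≈ 8460 kip·in

A_s = 3 × 1.27 = 3.81 in².
T = A_s f_y = 3.81 × 80 = 304.8 kips.
a = T/(0.85 f'_c b) = 304.8/(0.85 × 4.5 × 16.9) = 4.715 in.
M_n = T(d − a/2) = 304.8 × (30.1 − 2.3575) = 8455.9 kip·in.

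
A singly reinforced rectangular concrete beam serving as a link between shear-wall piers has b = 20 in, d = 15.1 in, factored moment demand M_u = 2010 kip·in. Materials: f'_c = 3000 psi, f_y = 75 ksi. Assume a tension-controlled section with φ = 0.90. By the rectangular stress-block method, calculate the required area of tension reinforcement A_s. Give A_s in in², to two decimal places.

A_s ≈ 2.21 in²

M_n = M_u/φ = 2010/0.90 = 2233.33 kip·in.
From M_n = 0.85 f'_c a b (d − a/2):
a = d − √(d² − 2M_n/(0.85 f'_c b)) = 15.1 − √(15.1² − 2 × 2233.33/(0.85 × 3 × 20)) = 3.250 in.
A_s = 0.85 f'_c a b / f_y = 0.85 × 3 × 3.250 × 20 / 75 = 2.210 in².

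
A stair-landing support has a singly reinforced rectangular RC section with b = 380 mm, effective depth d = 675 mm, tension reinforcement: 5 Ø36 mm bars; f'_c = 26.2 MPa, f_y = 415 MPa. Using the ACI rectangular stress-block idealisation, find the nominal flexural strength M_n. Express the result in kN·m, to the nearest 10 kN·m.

M_n ≈ 1160 kN·m

A_s = 5 × 1018 = 5090 mm².
T = A_s f_y = 5090 × 415 = 2112350 N = 2112.35 kN.
From C = T: a = T/(0.85 f'_c b) = 2112350/(0.85 × 26.2 × 380) = 249.61 mm.
M_n = T(d − a/2) = 2112.35 kN × (675 − 124.805) mm = 1162.20 kN·m.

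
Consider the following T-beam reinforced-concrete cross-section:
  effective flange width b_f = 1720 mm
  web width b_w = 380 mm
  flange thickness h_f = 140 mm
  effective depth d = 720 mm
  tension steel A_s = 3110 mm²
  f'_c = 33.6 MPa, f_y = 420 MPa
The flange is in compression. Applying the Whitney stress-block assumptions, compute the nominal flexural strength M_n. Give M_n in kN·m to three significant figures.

Tension: T = A_s f_y = 3110 × 420 = 1306200 N.
Try a within the flange: a = T/(0.85 f'_c b_f) = 1306200/(0.85 × 33.6 × 1720) = 26.59 mm.
Since a = 26.59 ≤ h_f = 140 mm, the stress block lies entirely in the flange; analyse as a rectangular beam of width b_f.
M_n = T(d − a/2) = 1306200 × (720 − 13.295) = 923.10 × 10⁶ N·mm.
M_n = 923.10 kN·m.

M_n ≈ 923 kN·m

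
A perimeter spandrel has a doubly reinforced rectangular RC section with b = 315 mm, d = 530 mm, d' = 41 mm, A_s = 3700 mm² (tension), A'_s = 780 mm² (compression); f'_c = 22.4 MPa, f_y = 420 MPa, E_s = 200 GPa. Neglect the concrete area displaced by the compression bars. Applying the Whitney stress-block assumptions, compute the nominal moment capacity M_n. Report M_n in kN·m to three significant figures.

Assume both tension and compression steel yield.
Net tension couple steel: A_s − A'_s = 2920 mm².
a = (A_s − A'_s) f_y / (0.85 f'_c b) = 1226400/(0.85 × 22.4 × 315) = 204.48 mm.
c = a/β₁ = 204.48/0.85 = 240.56 mm; ε'_s = 0.003(c − d')/c = 0.0025 ≥ f_y/E_s = 0.0021, so compression steel does yield.
M_n = (A_s − A'_s) f_y (d − a/2) + A'_s f_y (d − d') = [1226400 × (530 − 102.24) + 327600 × (530 − 41)] × 10⁻⁶ = 524.60 + 160.20 = 684.80 kN·m.

M_n ≈ 685 kN·m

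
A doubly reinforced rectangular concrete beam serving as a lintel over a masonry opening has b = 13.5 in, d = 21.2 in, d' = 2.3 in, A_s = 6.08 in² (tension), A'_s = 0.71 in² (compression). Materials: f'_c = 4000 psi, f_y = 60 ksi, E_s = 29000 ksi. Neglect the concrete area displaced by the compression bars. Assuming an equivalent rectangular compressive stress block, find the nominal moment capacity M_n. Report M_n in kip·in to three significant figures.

Assume both steels yield.
a = (A_s − A'_s) f_y/(0.85 f'_c b) = (6.08 − 0.71) × 60/(0.85 × 4 × 13.5) = 7.020 in.
c = a/β₁ = 7.020/0.85 = 8.259 in; ε'_s = 0.003(c − d')/c = 0.0022 ≥ ε_y = 0.0021, so the compression steel yields.
M_n = (A_s − A'_s) f_y (d − a/2) + A'_s f_y (d − d') = 322.2 × (21.2 − 3.51) + 42.6 × (21.2 − 2.3) = 5699.7 + 805.1 = 6504.8 kip·in.

M_n ≈ 6500 kip·in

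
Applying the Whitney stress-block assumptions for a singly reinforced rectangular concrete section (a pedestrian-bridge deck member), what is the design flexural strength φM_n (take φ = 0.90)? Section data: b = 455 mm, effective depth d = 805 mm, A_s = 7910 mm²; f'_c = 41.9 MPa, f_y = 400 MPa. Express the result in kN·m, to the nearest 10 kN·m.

φM_n ≈ 2010 kN·m

T = A_s f_y = 7910 × 400 = 3164000 N = 3164 kN.
From C = T: a = T/(0.85 f'_c b) = 3164000/(0.85 × 41.9 × 455) = 195.25 mm.
M_n = T(d − a/2) = 3164 kN × (805 − 97.625) mm = 2238.13 kN·m.
φM_n = 0.90 × 2238.13 = 2014.32 kN·m.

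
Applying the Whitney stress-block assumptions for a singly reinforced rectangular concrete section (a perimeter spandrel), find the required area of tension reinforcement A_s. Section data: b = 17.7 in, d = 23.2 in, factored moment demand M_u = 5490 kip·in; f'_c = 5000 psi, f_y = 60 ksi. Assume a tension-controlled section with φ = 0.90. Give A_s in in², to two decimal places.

M_n = M_u/φ = 5490/0.90 = 6100 kip·in.
From M_n = 0.85 f'_c a b (d − a/2):
a = d − √(d² − 2M_n/(0.85 f'_c b)) = 23.2 − √(23.2² − 2 × 6100/(0.85 × 5 × 17.7)) = 3.808 in.
A_s = 0.85 f'_c a b / f_y = 0.85 × 5 × 3.808 × 17.7 / 60 = 4.774 in².

A_s ≈ 4.77 in²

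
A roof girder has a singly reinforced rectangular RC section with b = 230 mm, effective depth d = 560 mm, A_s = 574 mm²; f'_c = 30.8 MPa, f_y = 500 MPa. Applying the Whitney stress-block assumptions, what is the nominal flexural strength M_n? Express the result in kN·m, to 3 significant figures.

M_n ≈ 154 kN·m

T = A_s f_y = 574 × 500 = 287000 N = 287 kN.
From C = T: a = T/(0.85 f'_c b) = 287000/(0.85 × 30.8 × 230) = 47.66 mm.
M_n = T(d − a/2) = 287 kN × (560 − 23.83) mm = 153.88 kN·m.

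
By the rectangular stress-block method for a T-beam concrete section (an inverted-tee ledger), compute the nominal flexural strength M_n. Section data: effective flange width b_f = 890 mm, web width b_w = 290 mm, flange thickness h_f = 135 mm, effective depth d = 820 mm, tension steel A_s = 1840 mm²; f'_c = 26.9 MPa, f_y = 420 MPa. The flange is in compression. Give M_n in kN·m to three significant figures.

Tension: T = A_s f_y = 1840 × 420 = 772800 N.
Try a within the flange: a = T/(0.85 f'_c b_f) = 772800/(0.85 × 26.9 × 890) = 37.98 mm.
Since a = 37.98 ≤ h_f = 135 mm, the stress block lies entirely in the flange; analyse as a rectangular beam of width b_f.
M_n = T(d − a/2) = 772800 × (820 − 18.99) = 619.02 × 10⁶ N·mm.
M_n = 619.02 kN·m.

M_n ≈ 619 kN·m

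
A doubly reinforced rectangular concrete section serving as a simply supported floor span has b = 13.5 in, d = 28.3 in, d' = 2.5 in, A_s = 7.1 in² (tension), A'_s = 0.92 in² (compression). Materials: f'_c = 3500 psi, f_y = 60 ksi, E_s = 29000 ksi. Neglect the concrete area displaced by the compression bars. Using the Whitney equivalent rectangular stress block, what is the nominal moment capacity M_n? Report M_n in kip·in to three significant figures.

M_n ≈ 10200 kip·in

Assume both steels yield.
a = (A_s − A'_s) f_y/(0.85 f'_c b) = (7.1 − 0.92) × 60/(0.85 × 3.5 × 13.5) = 9.232 in.
c = a/β₁ = 9.232/0.85 = 10.861 in; ε'_s = 0.003(c − d')/c = 0.0023 ≥ ε_y = 0.0021, so the compression steel yields.
M_n = (A_s − A'_s) f_y (d − a/2) + A'_s f_y (d − d') = 370.8 × (28.3 − 4.616) + 55.2 × (28.3 − 2.5) = 8782.0 + 1424.2 = 10206.2 kip·in.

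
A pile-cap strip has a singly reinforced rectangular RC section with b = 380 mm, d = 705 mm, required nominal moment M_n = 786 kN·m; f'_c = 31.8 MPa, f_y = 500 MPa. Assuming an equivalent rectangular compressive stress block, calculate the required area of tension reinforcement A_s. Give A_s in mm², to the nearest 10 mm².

With M_n = 0.85 f'_c a b (d − a/2), solve the quadratic for a:
a = d − √(d² − 2M_n/(0.85 f'_c b)) = 705 − √(705² − 2 × 786×10⁶/(0.85 × 31.8 × 380)) = 118.50 mm.
A_s = 0.85 f'_c a b / f_y = 0.85 × 31.8 × 118.50 × 380 / 500 = 2434.3 mm².

A_s ≈ 2430 mm²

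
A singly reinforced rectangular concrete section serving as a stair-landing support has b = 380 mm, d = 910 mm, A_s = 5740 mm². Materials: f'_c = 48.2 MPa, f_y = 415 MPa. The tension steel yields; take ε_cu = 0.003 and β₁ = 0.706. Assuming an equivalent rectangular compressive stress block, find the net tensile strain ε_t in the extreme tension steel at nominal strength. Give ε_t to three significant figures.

ε_t ≈ 0.00960

a = A_s f_y/(0.85 f'_c b) = 153.01 mm.
β₁ = 0.706, so c = a/β₁ = 153.01/0.706 = 216.73 mm.
From the linear strain diagram with ε_cu = 0.003: ε_t = 0.003 (d − c)/c = 0.003 × (910 − 216.73)/216.73 = 0.00960.
Since ε_t ≥ 0.005, the section is tension-controlled.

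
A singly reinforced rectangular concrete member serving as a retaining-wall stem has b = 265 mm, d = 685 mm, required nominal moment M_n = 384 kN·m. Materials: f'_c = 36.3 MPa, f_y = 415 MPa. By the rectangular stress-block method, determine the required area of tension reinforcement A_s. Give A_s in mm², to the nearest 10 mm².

A_s ≈ 1430 mm²

With M_n = 0.85 f'_c a b (d − a/2), solve the quadratic for a:
a = d − √(d² − 2M_n/(0.85 f'_c b)) = 685 − √(685² − 2 × 384×10⁶/(0.85 × 36.3 × 265)) = 72.38 mm.
A_s = 0.85 f'_c a b / f_y = 0.85 × 36.3 × 72.38 × 265 / 415 = 1426.1 mm².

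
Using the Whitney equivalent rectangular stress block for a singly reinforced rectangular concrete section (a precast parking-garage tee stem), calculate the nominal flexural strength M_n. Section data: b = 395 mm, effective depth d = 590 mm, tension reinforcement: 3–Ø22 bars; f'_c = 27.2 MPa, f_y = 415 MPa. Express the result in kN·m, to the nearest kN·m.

A_s = 3 × 380 = 1140 mm².
T = A_s f_y = 1140 × 415 = 473100 N = 473.1 kN.
From C = T: a = T/(0.85 f'_c b) = 473100/(0.85 × 27.2 × 395) = 51.80 mm.
M_n = T(d − a/2) = 473.1 kN × (590 − 25.9) mm = 266.88 kN·m.

M_n ≈ 267 kN·m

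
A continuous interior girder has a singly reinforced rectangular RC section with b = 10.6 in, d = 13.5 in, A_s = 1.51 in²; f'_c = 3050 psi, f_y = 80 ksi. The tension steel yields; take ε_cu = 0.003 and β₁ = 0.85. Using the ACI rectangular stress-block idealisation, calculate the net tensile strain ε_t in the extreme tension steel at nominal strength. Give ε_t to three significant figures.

ε_t ≈ 0.00483

a = A_s f_y/(0.85 f'_c b) = 4.396 in.
β₁ = 0.85, so c = a/β₁ = 4.396/0.85 = 5.172 in.
From the linear strain diagram with ε_cu = 0.003: ε_t = 0.003 (d − c)/c = 0.003 × (13.5 − 5.172)/5.172 = 0.00483.
ε_t is between 0.004 and 0.005 — transition zone.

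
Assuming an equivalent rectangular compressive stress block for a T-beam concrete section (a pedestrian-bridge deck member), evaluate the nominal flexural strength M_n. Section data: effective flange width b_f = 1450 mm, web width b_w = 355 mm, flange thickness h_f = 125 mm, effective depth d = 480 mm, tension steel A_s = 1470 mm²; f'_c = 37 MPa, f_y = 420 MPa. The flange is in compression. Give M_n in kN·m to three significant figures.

Tension: T = A_s f_y = 1470 × 420 = 617400 N.
Try a within the flange: a = T/(0.85 f'_c b_f) = 617400/(0.85 × 37 × 1450) = 13.54 mm.
Since a = 13.54 ≤ h_f = 125 mm, the stress block lies entirely in the flange; analyse as a rectangular beam of width b_f.
M_n = T(d − a/2) = 617400 × (480 − 6.77) = 292.17 × 10⁶ N·mm.
M_n = 292.17 kN·m.

M_n ≈ 292 kN·m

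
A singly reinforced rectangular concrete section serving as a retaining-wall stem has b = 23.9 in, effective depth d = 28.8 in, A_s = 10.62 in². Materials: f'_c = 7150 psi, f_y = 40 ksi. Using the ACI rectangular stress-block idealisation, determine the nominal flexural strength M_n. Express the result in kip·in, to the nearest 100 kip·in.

T = A_s f_y = 10.62 × 40 = 424.8 kips.
a = T/(0.85 f'_c b) = 424.8/(0.85 × 7.15 × 23.9) = 2.925 in.
M_n = T(d − a/2) = 424.8 × (28.8 − 1.4625) = 11613.0 kip·in.

M_n ≈ 11600 kip·in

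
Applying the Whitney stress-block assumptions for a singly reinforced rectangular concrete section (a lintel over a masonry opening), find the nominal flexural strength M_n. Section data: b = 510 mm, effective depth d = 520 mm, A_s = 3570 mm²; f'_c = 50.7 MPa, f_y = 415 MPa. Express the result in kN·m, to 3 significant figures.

M_n ≈ 720 kN·m

T = A_s f_y = 3570 × 415 = 1481550 N = 1481.55 kN.
From C = T: a = T/(0.85 f'_c b) = 1481550/(0.85 × 50.7 × 510) = 67.41 mm.
M_n = T(d − a/2) = 1481.55 kN × (520 − 33.705) mm = 720.47 kN·m.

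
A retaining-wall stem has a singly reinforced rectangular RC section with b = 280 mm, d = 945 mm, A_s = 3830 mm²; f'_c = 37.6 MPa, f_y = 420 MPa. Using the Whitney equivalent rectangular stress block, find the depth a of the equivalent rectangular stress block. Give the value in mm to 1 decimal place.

T = A_s f_y = 3830 × 420 = 1608600 N = 1608.6 kN.
Setting C = 0.85 f'_c a b equal to T: a = 1608600/(0.85 × 37.6 × 280) = 179.8 mm.

a ≈ 179.8 mm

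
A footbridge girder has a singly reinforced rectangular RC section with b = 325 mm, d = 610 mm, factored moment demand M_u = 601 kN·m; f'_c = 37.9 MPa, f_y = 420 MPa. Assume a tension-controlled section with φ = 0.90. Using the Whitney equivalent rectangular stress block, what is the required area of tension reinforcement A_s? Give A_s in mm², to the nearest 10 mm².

M_n = M_u/φ = 601/0.90 = 667.778 kN·m.
With M_n = 0.85 f'_c a b (d − a/2), solve the quadratic for a:
a = d − √(d² − 2M_n/(0.85 f'_c b)) = 610 − √(610² − 2 × 667.778×10⁶/(0.85 × 37.9 × 325)) = 115.49 mm.
A_s = 0.85 f'_c a b / f_y = 0.85 × 37.9 × 115.49 × 325 / 420 = 2879.0 mm².

A_s ≈ 2880 mm²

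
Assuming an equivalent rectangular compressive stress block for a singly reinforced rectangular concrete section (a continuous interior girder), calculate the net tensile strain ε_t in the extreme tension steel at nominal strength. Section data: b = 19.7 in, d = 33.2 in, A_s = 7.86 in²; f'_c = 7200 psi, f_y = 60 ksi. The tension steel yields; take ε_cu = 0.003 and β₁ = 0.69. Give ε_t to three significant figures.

a = A_s f_y/(0.85 f'_c b) = 3.912 in.
β₁ = 0.69, so c = a/β₁ = 3.912/0.69 = 5.670 in.
From the linear strain diagram with ε_cu = 0.003: ε_t = 0.003 (d − c)/c = 0.003 × (33.2 − 5.670)/5.670 = 0.0146.
Since ε_t ≥ 0.005, the section is tension-controlled.

ε_t ≈ 0.0146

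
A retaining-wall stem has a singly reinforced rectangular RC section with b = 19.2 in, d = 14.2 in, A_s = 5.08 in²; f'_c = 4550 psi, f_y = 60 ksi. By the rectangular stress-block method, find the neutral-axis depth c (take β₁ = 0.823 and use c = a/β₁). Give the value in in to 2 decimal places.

c ≈ 4.99 in

T = A_s f_y = 5.08 × 60 = 304.8 kips.
a = T/(0.85 f'_c b) = 304.8/(0.85 × 4.55 × 19.2) = 4.1047 in.
With β₁ = 0.823, c = a/β₁ = 4.1047/0.823 = 4.99 in.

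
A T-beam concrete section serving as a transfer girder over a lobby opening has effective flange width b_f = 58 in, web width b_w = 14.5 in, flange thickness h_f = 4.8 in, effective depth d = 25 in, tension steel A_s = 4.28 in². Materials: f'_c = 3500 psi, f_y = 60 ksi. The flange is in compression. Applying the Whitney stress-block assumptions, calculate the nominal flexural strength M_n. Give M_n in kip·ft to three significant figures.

Tension: T = A_s f_y = 4.28 × 60 = 256.8 kips.
Try a within the flange: a = T/(0.85 f'_c b_f) = 256.8/(0.85 × 3.5 × 58) = 1.488 in.
Since a = 1.488 ≤ h_f = 4.8 in, the stress block lies entirely in the flange; analyse as a rectangular beam of width b_f.
M_n = T(d − a/2) = 256.8 × (25 − 0.744) = 6228.9 kip·in.
M_n = 6228.9/12 = 519.08 kip·ft.

M_n ≈ 519 kip·ft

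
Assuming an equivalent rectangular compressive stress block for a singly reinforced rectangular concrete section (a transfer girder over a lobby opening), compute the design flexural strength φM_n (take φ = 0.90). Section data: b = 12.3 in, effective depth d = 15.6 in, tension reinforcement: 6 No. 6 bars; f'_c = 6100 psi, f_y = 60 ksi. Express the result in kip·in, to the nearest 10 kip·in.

φM_n ≈ 2050 kip·in

A_s = 6 × 0.44 = 2.64 in².
T = A_s f_y = 2.64 × 60 = 158.4 kips.
a = T/(0.85 f'_c b) = 158.4/(0.85 × 6.1 × 12.3) = 2.484 in.
M_n = T(d − a/2) = 158.4 × (15.6 − 1.242) = 2274.3 kip·in.
φM_n = 0.90 × 2274.3 = 2046.9 kip·in.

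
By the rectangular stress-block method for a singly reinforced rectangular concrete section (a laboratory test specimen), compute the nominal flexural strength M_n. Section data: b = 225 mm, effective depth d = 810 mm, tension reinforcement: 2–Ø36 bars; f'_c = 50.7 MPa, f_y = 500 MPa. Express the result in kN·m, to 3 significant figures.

M_n ≈ 771 kN·m

A_s = 2 × 1018 = 2036 mm².
T = A_s f_y = 2036 × 500 = 1018000 N = 1018 kN.
From C = T: a = T/(0.85 f'_c b) = 1018000/(0.85 × 50.7 × 225) = 104.99 mm.
M_n = T(d − a/2) = 1018 kN × (810 − 52.495) mm = 771.14 kN·m.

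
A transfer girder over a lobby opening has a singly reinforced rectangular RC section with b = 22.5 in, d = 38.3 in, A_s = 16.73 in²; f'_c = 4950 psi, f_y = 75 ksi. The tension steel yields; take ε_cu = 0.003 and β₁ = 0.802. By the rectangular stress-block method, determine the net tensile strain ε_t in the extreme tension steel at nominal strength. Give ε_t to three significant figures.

a = A_s f_y/(0.85 f'_c b) = 13.254 in.
β₁ = 0.802, so c = a/β₁ = 13.254/0.802 = 16.526 in.
From the linear strain diagram with ε_cu = 0.003: ε_t = 0.003 (d − c)/c = 0.003 × (38.3 − 16.526)/16.526 = 0.00395.
ε_t < 0.004 — the section is over-reinforced for flexure under ACI limits.

ε_t ≈ 0.00395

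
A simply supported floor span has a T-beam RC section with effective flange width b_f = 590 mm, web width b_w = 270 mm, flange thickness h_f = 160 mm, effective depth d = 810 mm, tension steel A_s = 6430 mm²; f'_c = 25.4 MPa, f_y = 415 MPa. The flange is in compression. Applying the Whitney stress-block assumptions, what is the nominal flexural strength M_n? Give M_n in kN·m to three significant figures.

Tension: T = A_s f_y = 6430 × 415 = 2668450 N.
Try a within the flange: a = T/(0.85 f'_c b_f) = 2668450/(0.85 × 25.4 × 590) = 209.49 mm.
a = 209.49 > h_f = 160 mm: the block extends into the web. Split into flange-overhang and web parts.
C_f = 0.85 f'_c (b_f − b_w) h_f = 0.85 × 25.4 × (590 − 270) × 160 = 1105408 N.
Remaining web compression depth: a_w = (T − C_f)/(0.85 f'_c b_w) = (2668450 − 1105408)/(0.85 × 25.4 × 270) = 268.14 mm.
M_n = C_f(d − h_f/2) + (T − C_f)(d − a_w/2) = 1105408 × (810 − 80) + 1563042 × (810 − 134.07) = 806.95 + 1056.51 = 1863.46 × 10⁶ N·mm.
M_n = 1863.46 kN·m.

M_n ≈ 1860 kN·m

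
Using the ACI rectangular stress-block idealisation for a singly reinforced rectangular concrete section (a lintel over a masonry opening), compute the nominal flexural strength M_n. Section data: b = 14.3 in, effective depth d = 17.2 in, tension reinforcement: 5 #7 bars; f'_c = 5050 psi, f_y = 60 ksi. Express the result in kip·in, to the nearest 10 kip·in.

A_s = 5 × 0.6 = 3 in².
T = A_s f_y = 3 × 60 = 180 kips.
a = T/(0.85 f'_c b) = 180/(0.85 × 5.05 × 14.3) = 2.932 in.
M_n = T(d − a/2) = 180 × (17.2 − 1.466) = 2832.1 kip·in.

M_n ≈ 2830 kip·in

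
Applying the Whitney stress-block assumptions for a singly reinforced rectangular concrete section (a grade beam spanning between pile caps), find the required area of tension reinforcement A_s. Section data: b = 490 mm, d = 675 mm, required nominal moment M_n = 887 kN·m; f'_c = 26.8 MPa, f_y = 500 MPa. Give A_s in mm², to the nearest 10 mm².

With M_n = 0.85 f'_c a b (d − a/2), solve the quadratic for a:
a = d − √(d² − 2M_n/(0.85 f'_c b)) = 675 − √(675² − 2 × 887×10⁶/(0.85 × 26.8 × 490)) = 130.30 mm.
A_s = 0.85 f'_c a b / f_y = 0.85 × 26.8 × 130.30 × 490 / 500 = 2908.9 mm².

A_s ≈ 2910 mm²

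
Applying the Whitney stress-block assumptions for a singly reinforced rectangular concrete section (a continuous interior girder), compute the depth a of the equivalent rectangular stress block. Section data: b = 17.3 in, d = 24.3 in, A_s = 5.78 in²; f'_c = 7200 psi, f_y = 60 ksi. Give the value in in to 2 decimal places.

T = A_s f_y = 5.78 × 60 = 346.8 kips.
a = T/(0.85 f'_c b) = 346.8/(0.85 × 7.2 × 17.3) = 3.28 in.

a ≈ 3.28 in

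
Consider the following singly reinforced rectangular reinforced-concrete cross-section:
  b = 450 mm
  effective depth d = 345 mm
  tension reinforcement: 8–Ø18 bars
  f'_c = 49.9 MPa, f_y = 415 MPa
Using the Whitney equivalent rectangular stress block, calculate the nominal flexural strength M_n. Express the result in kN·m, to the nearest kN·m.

A_s = 8 × 254 = 2032 mm².
T = A_s f_y = 2032 × 415 = 843280 N = 843.28 kN.
From C = T: a = T/(0.85 f'_c b) = 843280/(0.85 × 49.9 × 450) = 44.18 mm.
M_n = T(d − a/2) = 843.28 kN × (345 − 22.09) mm = 272.30 kN·m.

M_n ≈ 272 kN·m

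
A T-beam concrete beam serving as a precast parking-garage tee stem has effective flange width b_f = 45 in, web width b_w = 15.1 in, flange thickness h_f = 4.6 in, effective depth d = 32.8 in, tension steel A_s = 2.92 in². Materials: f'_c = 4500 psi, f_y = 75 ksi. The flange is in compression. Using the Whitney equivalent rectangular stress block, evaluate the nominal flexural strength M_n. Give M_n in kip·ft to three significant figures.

M_n ≈ 587 kip·ft

Tension: T = A_s f_y = 2.92 × 75 = 219 kips.
Try a within the flange: a = T/(0.85 f'_c b_f) = 219/(0.85 × 4.5 × 45) = 1.272 in.
Since a = 1.272 ≤ h_f = 4.6 in, the stress block lies entirely in the flange; analyse as a rectangular beam of width b_f.
M_n = T(d − a/2) = 219 × (32.8 − 0.636) = 7043.9 kip·in.
M_n = 7043.9/12 = 586.99 kip·ft.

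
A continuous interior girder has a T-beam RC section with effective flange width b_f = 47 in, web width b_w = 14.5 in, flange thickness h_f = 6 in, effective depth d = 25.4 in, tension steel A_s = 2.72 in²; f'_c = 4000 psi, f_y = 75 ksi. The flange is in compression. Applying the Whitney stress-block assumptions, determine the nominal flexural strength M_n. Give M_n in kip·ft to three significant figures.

M_n ≈ 421 kip·ft

Tension: T = A_s f_y = 2.72 × 75 = 204 kips.
Try a within the flange: a = T/(0.85 f'_c b_f) = 204/(0.85 × 4 × 47) = 1.277 in.
Since a = 1.277 ≤ h_f = 6 in, the stress block lies entirely in the flange; analyse as a rectangular beam of width b_f.
M_n = T(d − a/2) = 204 × (25.4 − 0.6385) = 5051.3 kip·in.
M_n = 5051.3/12 = 420.94 kip·ft.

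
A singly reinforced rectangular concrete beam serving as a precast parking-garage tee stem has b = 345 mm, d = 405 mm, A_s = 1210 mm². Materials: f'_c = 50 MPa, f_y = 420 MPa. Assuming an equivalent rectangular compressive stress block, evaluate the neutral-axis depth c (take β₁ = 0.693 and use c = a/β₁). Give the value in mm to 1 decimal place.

T = A_s f_y = 1210 × 420 = 508200 N = 508.2 kN.
Setting C = 0.85 f'_c a b equal to T: a = 508200/(0.85 × 50 × 345) = 34.660 mm.
With β₁ = 0.693, c = a/β₁ = 34.660/0.693 = 50.0 mm.

c ≈ 50.0 mm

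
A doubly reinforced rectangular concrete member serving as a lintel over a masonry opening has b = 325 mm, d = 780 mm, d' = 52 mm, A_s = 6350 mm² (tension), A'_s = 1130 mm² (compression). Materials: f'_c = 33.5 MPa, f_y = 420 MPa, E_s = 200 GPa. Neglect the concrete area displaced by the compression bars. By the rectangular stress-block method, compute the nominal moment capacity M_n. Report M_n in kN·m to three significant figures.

M_n ≈ 1800 kN·m

Assume both tension and compression steel yield.
Net tension couple steel: A_s − A'_s = 5220 mm².
a = (A_s − A'_s) f_y / (0.85 f'_c b) = 2192400/(0.85 × 33.5 × 325) = 236.90 mm.
c = a/β₁ = 236.90/0.811 = 292.11 mm; ε'_s = 0.003(c − d')/c = 0.0025 ≥ f_y/E_s = 0.0021, so compression steel does yield.
M_n = (A_s − A'_s) f_y (d − a/2) + A'_s f_y (d − d') = [2192400 × (780 − 118.45) + 474600 × (780 − 52)] × 10⁻⁶ = 1450.38 + 345.51 = 1795.89 kN·m.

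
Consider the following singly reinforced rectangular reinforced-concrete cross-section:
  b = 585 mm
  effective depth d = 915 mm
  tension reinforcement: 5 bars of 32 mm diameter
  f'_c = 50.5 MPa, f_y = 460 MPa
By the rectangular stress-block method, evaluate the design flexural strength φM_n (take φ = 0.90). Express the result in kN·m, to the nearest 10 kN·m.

A_s = 5 × 804 = 4020 mm².
T = A_s f_y = 4020 × 460 = 1849200 N = 1849.2 kN.
From C = T: a = T/(0.85 f'_c b) = 1849200/(0.85 × 50.5 × 585) = 73.64 mm.
M_n = T(d − a/2) = 1849.2 kN × (915 − 36.82) mm = 1623.93 kN·m.
φM_n = 0.90 × 1623.93 = 1461.54 kN·m.

φM_n ≈ 1460 kN·m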